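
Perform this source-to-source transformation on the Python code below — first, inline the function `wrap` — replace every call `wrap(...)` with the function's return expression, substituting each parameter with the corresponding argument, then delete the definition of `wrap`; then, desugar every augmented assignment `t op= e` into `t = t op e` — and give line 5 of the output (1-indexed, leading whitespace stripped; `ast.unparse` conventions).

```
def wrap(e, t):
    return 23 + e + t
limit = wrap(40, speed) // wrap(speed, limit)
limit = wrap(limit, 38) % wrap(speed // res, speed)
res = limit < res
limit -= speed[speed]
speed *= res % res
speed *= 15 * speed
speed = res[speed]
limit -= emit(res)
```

speed = speed * (res % res)

Transformed code:
limit = (23 + 40 + speed) // (23 + speed + limit)
limit = (23 + limit + 38) % (23 + speed // res + speed)
res = limit < res
limit = limit - speed[speed]
speed = speed * (res % res)
speed = speed * (15 * speed)
speed = res[speed]
limit = limit - emit(res)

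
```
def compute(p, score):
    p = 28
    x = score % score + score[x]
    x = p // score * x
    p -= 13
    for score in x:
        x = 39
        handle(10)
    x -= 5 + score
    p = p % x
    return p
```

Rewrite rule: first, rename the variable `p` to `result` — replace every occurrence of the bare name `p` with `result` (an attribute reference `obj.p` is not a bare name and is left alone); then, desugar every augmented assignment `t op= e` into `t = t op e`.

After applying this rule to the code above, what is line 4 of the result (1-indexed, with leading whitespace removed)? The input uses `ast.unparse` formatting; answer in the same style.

x = result // score * x

Transformed code:
def compute(result, score):
    result = 28
    x = score % score + score[x]
    x = result // score * x
    result = result - 13
    for score in x:
        x = 39
        handle(10)
    x = x - (5 + score)
    result = result % x
    return result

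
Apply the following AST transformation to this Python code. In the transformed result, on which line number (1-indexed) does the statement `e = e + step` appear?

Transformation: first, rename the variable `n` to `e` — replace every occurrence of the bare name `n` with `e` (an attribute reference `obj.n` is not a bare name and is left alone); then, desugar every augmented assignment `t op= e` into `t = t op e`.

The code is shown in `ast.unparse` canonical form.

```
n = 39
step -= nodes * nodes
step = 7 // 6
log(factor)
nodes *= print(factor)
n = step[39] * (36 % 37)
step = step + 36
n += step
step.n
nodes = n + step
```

Transformed code:
e = 39
step = step - nodes * nodes
step = 7 // 6
log(factor)
nodes = nodes * print(factor)
e = step[39] * (36 % 37)
step = step + 36
e = e + step
step.n
nodes = e + step

8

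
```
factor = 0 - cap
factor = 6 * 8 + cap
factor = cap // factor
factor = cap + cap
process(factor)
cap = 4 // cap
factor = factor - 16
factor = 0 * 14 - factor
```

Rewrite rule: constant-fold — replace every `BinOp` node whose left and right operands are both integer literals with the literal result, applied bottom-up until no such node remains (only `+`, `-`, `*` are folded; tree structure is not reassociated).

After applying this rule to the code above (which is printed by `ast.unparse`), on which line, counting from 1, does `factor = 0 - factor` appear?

8

Transformed code:
factor = 0 - cap
factor = 48 + cap
factor = cap // factor
factor = cap + cap
process(factor)
cap = 4 // cap
factor = factor - 16
factor = 0 - factor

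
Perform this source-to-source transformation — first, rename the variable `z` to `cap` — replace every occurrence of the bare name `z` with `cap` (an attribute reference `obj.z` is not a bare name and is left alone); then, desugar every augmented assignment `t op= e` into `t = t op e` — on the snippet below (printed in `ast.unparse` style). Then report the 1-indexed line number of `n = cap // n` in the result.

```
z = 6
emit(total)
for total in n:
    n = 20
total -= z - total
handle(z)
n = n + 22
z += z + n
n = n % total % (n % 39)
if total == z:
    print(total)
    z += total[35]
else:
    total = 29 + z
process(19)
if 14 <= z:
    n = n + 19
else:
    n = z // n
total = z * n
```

Transformed code:
cap = 6
emit(total)
for total in n:
    n = 20
total = total - (cap - total)
handle(cap)
n = n + 22
cap = cap + (cap + n)
n = n % total % (n % 39)
if total == cap:
    print(total)
    cap = cap + total[35]
else:
    total = 29 + cap
process(19)
if 14 <= cap:
    n = n + 19
else:
    n = cap // n
total = cap * n

19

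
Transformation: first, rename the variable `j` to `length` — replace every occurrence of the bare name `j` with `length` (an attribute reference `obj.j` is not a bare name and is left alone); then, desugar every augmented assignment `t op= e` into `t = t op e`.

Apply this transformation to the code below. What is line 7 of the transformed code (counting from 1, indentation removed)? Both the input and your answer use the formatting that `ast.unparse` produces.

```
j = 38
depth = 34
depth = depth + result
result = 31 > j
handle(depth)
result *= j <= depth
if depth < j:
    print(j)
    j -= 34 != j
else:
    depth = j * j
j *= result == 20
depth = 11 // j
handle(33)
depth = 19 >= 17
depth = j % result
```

Transformed code:
length = 38
depth = 34
depth = depth + result
result = 31 > length
handle(depth)
result = result * (length <= depth)
if depth < length:
    print(length)
    length = length - (34 != length)
else:
    depth = length * length
length = length * (result == 20)
depth = 11 // length
handle(33)
depth = 19 >= 17
depth = length % result

if depth < length:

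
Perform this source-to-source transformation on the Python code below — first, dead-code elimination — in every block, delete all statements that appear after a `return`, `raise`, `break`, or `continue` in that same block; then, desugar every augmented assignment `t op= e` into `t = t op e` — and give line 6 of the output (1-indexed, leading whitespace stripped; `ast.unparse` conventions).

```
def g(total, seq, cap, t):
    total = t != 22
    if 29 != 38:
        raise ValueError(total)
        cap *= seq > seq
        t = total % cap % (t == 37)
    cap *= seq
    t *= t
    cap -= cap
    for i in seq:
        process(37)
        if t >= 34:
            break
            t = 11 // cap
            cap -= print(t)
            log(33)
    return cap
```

Transformed code:
def g(total, seq, cap, t):
    total = t != 22
    if 29 != 38:
        raise ValueError(total)
    cap = cap * seq
    t = t * t
    cap = cap - cap
    for i in seq:
        process(37)
        if t >= 34:
            break
    return cap

t = t * t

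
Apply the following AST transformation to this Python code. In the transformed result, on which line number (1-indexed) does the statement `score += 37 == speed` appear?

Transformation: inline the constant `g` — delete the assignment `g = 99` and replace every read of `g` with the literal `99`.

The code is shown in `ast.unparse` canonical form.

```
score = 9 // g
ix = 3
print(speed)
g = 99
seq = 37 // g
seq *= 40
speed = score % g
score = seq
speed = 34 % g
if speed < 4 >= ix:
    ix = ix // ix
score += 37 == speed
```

Transformed code:
score = 9 // 99
ix = 3
print(speed)
seq = 37 // 99
seq *= 40
speed = score % 99
score = seq
speed = 34 % 99
if speed < 4 >= ix:
    ix = ix // ix
score += 37 == speed

11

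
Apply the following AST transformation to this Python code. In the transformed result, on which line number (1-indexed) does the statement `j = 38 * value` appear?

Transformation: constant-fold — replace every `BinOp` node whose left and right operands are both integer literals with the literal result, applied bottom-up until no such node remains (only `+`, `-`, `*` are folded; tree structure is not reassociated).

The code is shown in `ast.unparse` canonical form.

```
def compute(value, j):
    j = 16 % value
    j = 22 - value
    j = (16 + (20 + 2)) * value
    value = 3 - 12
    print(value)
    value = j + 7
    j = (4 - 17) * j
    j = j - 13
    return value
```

4

Transformed code:
def compute(value, j):
    j = 16 % value
    j = 22 - value
    j = 38 * value
    value = -9
    print(value)
    value = j + 7
    j = -13 * j
    j = j - 13
    return value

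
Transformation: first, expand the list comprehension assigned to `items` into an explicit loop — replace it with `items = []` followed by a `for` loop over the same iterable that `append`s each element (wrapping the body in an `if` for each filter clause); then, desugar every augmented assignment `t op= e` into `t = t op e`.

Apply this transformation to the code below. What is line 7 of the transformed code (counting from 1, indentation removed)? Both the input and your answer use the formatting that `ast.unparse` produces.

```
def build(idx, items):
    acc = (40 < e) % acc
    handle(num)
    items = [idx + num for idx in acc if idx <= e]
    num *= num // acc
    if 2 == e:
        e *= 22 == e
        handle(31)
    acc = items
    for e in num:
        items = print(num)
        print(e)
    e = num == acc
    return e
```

items.append(idx + num)

Transformed code:
def build(idx, items):
    acc = (40 < e) % acc
    handle(num)
    items = []
    for idx in acc:
        if idx <= e:
            items.append(idx + num)
    num = num * (num // acc)
    if 2 == e:
        e = e * (22 == e)
        handle(31)
    acc = items
    for e in num:
        items = print(num)
        print(e)
    e = num == acc
    return e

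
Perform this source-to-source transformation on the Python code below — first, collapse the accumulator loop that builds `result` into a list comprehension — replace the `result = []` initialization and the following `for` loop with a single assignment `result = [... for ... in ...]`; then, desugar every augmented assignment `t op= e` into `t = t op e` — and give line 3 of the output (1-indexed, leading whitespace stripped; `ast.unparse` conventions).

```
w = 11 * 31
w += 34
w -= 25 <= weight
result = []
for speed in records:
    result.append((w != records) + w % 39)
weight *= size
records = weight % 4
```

Transformed code:
w = 11 * 31
w = w + 34
w = w - (25 <= weight)
result = [(w != records) + w % 39 for speed in records]
weight = weight * size
records = weight % 4

w = w - (25 <= weight)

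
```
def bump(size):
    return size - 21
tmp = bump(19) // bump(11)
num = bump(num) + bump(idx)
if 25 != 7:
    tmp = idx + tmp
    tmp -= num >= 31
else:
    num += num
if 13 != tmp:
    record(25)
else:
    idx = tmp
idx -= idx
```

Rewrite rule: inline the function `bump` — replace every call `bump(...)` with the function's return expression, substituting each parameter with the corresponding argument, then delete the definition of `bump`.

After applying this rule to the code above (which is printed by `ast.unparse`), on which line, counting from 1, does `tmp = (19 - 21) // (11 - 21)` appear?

1

Transformed code:
tmp = (19 - 21) // (11 - 21)
num = num - 21 + (idx - 21)
if 25 != 7:
    tmp = idx + tmp
    tmp -= num >= 31
else:
    num += num
if 13 != tmp:
    record(25)
else:
    idx = tmp
idx -= idx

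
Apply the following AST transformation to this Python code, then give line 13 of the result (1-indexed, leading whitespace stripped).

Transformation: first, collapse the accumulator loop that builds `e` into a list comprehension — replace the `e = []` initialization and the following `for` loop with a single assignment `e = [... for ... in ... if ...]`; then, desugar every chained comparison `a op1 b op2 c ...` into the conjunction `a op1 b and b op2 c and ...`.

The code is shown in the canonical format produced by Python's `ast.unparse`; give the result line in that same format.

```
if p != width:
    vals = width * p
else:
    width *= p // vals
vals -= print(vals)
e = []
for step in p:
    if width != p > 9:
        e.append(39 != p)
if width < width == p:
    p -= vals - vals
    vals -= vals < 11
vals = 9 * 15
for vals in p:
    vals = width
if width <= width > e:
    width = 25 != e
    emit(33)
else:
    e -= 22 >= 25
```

if width <= width and width > e:

Transformed code:
if p != width:
    vals = width * p
else:
    width *= p // vals
vals -= print(vals)
e = [39 != p for step in p if width != p and p > 9]
if width < width and width == p:
    p -= vals - vals
    vals -= vals < 11
vals = 9 * 15
for vals in p:
    vals = width
if width <= width and width > e:
    width = 25 != e
    emit(33)
else:
    e -= 22 >= 25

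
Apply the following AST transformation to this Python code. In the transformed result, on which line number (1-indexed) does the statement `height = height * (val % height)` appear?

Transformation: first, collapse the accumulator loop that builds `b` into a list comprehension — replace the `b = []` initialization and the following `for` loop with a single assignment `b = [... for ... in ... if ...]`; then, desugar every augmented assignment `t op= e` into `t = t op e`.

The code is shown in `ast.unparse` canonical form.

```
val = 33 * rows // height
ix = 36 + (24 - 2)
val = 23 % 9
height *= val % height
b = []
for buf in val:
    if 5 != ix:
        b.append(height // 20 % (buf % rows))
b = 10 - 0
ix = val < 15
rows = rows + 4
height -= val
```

4

Transformed code:
val = 33 * rows // height
ix = 36 + (24 - 2)
val = 23 % 9
height = height * (val % height)
b = [height // 20 % (buf % rows) for buf in val if 5 != ix]
b = 10 - 0
ix = val < 15
rows = rows + 4
height = height - val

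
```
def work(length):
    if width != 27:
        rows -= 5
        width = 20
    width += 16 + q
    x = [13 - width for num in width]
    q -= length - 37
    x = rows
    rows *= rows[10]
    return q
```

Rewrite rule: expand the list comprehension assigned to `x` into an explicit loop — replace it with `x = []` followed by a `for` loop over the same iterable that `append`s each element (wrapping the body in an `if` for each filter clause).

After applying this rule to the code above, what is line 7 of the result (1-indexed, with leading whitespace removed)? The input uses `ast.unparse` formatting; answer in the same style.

Transformed code:
def work(length):
    if width != 27:
        rows -= 5
        width = 20
    width += 16 + q
    x = []
    for num in width:
        x.append(13 - width)
    q -= length - 37
    x = rows
    rows *= rows[10]
    return q

for num in width:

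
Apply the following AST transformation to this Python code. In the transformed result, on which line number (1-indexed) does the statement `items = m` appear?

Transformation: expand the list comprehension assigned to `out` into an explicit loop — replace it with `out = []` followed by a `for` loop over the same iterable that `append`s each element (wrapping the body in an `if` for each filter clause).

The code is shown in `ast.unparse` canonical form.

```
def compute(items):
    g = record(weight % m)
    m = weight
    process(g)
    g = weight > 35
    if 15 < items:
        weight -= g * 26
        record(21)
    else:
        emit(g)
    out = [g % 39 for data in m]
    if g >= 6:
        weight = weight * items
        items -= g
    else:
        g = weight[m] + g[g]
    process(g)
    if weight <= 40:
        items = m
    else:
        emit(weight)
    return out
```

21

Transformed code:
def compute(items):
    g = record(weight % m)
    m = weight
    process(g)
    g = weight > 35
    if 15 < items:
        weight -= g * 26
        record(21)
    else:
        emit(g)
    out = []
    for data in m:
        out.append(g % 39)
    if g >= 6:
        weight = weight * items
        items -= g
    else:
        g = weight[m] + g[g]
    process(g)
    if weight <= 40:
        items = m
    else:
        emit(weight)
    return out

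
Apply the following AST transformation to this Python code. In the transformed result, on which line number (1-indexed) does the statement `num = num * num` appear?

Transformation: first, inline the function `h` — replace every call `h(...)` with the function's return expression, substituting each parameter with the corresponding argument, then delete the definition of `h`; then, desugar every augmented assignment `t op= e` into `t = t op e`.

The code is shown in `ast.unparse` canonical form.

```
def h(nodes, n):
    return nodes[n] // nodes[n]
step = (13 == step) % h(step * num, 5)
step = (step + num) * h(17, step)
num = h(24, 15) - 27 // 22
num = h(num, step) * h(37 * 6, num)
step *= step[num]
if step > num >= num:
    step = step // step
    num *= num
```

8

Transformed code:
step = (13 == step) % ((step * num)[5] // (step * num)[5])
step = (step + num) * (17[step] // 17[step])
num = 24[15] // 24[15] - 27 // 22
num = num[step] // num[step] * ((37 * 6)[num] // (37 * 6)[num])
step = step * step[num]
if step > num >= num:
    step = step // step
    num = num * num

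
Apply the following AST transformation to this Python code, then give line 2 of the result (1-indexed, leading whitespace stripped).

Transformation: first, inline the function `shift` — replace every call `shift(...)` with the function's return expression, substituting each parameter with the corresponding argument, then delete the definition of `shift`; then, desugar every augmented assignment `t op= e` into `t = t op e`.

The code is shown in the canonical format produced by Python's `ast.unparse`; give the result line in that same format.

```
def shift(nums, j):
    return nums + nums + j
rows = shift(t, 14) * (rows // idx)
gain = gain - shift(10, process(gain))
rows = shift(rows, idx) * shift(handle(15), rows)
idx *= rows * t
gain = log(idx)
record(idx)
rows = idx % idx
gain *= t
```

Transformed code:
rows = (t + t + 14) * (rows // idx)
gain = gain - (10 + 10 + process(gain))
rows = (rows + rows + idx) * (handle(15) + handle(15) + rows)
idx = idx * (rows * t)
gain = log(idx)
record(idx)
rows = idx % idx
gain = gain * t

gain = gain - (10 + 10 + process(gain))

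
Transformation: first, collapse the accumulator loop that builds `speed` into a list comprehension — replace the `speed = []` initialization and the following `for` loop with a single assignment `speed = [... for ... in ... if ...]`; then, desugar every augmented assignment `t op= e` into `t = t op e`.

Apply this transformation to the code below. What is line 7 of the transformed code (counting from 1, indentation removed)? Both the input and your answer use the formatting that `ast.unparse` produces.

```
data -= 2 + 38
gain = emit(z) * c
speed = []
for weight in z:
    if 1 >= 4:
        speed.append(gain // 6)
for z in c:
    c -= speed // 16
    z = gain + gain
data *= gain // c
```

Transformed code:
data = data - (2 + 38)
gain = emit(z) * c
speed = [gain // 6 for weight in z if 1 >= 4]
for z in c:
    c = c - speed // 16
    z = gain + gain
data = data * (gain // c)

data = data * (gain // c)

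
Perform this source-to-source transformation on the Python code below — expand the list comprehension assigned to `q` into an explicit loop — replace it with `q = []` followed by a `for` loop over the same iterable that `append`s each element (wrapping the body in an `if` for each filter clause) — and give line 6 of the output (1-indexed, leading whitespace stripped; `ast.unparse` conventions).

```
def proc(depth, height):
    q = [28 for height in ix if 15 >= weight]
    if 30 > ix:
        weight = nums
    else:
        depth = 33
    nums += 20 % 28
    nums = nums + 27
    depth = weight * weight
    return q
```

if 30 > ix:

Transformed code:
def proc(depth, height):
    q = []
    for height in ix:
        if 15 >= weight:
            q.append(28)
    if 30 > ix:
        weight = nums
    else:
        depth = 33
    nums += 20 % 28
    nums = nums + 27
    depth = weight * weight
    return q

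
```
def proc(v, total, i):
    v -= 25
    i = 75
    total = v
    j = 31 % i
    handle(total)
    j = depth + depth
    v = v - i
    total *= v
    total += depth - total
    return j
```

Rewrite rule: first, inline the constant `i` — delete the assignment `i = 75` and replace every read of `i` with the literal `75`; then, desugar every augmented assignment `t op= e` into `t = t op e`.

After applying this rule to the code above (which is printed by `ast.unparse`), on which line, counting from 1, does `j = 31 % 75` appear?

Transformed code:
def proc(v, total, i):
    v = v - 25
    total = v
    j = 31 % 75
    handle(total)
    j = depth + depth
    v = v - 75
    total = total * v
    total = total + (depth - total)
    return j

4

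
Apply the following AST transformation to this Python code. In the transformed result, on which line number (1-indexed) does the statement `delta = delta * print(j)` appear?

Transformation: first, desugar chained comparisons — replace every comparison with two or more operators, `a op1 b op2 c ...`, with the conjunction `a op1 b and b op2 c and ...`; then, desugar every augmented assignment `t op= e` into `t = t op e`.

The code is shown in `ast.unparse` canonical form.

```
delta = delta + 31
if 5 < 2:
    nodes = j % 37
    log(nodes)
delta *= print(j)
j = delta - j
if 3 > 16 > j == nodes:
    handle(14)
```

Transformed code:
delta = delta + 31
if 5 < 2:
    nodes = j % 37
    log(nodes)
delta = delta * print(j)
j = delta - j
if 3 > 16 and 16 > j and (j == nodes):
    handle(14)

5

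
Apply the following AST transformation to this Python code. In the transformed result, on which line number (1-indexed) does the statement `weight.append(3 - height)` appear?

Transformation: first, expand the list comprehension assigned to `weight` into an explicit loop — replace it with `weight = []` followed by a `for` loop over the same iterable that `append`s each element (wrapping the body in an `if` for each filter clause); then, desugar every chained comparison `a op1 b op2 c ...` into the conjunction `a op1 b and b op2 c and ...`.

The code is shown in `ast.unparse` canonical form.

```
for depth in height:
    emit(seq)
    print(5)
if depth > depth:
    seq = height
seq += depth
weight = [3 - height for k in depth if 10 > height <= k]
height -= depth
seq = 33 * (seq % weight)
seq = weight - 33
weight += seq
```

Transformed code:
for depth in height:
    emit(seq)
    print(5)
if depth > depth:
    seq = height
seq += depth
weight = []
for k in depth:
    if 10 > height and height <= k:
        weight.append(3 - height)
height -= depth
seq = 33 * (seq % weight)
seq = weight - 33
weight += seq

10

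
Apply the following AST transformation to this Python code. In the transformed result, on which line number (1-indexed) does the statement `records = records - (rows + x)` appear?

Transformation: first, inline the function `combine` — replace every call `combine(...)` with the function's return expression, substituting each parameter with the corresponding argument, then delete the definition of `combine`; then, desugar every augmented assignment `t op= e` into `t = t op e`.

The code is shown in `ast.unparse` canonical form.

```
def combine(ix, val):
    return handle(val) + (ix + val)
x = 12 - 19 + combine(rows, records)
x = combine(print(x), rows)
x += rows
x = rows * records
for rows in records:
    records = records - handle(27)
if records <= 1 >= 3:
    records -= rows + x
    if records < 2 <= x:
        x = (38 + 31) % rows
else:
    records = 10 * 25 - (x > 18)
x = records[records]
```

8

Transformed code:
x = 12 - 19 + (handle(records) + (rows + records))
x = handle(rows) + (print(x) + rows)
x = x + rows
x = rows * records
for rows in records:
    records = records - handle(27)
if records <= 1 >= 3:
    records = records - (rows + x)
    if records < 2 <= x:
        x = (38 + 31) % rows
else:
    records = 10 * 25 - (x > 18)
x = records[records]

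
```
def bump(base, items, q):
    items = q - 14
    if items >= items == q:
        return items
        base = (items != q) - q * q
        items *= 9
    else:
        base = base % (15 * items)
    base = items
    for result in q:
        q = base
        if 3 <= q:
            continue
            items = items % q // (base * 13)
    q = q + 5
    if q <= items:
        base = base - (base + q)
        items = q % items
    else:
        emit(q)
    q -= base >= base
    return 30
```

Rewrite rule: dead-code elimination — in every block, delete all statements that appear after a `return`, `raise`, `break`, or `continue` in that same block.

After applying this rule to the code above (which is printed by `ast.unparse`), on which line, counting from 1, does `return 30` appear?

19

Transformed code:
def bump(base, items, q):
    items = q - 14
    if items >= items == q:
        return items
    else:
        base = base % (15 * items)
    base = items
    for result in q:
        q = base
        if 3 <= q:
            continue
    q = q + 5
    if q <= items:
        base = base - (base + q)
        items = q % items
    else:
        emit(q)
    q -= base >= base
    return 30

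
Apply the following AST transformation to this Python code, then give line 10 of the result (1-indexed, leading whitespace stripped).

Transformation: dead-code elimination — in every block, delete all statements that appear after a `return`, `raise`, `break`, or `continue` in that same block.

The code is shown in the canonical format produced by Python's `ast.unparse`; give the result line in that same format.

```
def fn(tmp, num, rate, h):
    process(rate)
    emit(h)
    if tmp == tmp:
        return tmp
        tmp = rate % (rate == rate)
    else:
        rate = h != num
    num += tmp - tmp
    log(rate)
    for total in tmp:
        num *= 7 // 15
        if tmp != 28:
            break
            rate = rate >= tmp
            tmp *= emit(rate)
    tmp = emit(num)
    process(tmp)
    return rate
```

Transformed code:
def fn(tmp, num, rate, h):
    process(rate)
    emit(h)
    if tmp == tmp:
        return tmp
    else:
        rate = h != num
    num += tmp - tmp
    log(rate)
    for total in tmp:
        num *= 7 // 15
        if tmp != 28:
            break
    tmp = emit(num)
    process(tmp)
    return rate

for total in tmp:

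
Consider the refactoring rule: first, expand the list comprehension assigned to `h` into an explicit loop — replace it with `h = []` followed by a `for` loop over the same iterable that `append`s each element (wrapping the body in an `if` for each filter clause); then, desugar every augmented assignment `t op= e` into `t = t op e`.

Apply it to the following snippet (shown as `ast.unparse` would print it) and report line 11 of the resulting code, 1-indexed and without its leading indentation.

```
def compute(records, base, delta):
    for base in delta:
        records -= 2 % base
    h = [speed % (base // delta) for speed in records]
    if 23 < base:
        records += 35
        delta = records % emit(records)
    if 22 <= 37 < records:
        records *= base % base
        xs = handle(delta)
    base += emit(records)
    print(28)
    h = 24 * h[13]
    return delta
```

Transformed code:
def compute(records, base, delta):
    for base in delta:
        records = records - 2 % base
    h = []
    for speed in records:
        h.append(speed % (base // delta))
    if 23 < base:
        records = records + 35
        delta = records % emit(records)
    if 22 <= 37 < records:
        records = records * (base % base)
        xs = handle(delta)
    base = base + emit(records)
    print(28)
    h = 24 * h[13]
    return delta

records = records * (base % base)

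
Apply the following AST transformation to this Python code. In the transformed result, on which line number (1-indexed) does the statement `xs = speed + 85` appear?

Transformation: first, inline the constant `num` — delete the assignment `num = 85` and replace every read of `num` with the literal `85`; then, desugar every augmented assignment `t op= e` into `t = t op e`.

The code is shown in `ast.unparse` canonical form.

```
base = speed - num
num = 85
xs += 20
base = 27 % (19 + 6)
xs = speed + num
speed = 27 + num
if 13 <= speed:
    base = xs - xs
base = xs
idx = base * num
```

Transformed code:
base = speed - 85
xs = xs + 20
base = 27 % (19 + 6)
xs = speed + 85
speed = 27 + 85
if 13 <= speed:
    base = xs - xs
base = xs
idx = base * 85

4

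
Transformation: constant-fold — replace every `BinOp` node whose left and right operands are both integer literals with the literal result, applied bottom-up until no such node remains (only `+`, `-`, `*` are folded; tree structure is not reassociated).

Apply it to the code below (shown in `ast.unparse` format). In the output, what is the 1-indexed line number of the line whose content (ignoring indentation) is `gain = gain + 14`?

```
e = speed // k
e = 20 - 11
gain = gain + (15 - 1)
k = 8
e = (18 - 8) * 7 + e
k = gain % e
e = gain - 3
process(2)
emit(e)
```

3

Transformed code:
e = speed // k
e = 9
gain = gain + 14
k = 8
e = 70 + e
k = gain % e
e = gain - 3
process(2)
emit(e)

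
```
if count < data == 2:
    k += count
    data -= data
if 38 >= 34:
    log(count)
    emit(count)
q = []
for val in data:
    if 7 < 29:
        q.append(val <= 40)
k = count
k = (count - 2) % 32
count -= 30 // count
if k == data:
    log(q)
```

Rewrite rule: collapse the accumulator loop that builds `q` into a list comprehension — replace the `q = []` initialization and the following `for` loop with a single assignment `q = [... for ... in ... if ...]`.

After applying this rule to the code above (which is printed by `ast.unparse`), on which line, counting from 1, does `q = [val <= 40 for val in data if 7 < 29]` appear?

Transformed code:
if count < data == 2:
    k += count
    data -= data
if 38 >= 34:
    log(count)
    emit(count)
q = [val <= 40 for val in data if 7 < 29]
k = count
k = (count - 2) % 32
count -= 30 // count
if k == data:
    log(q)

7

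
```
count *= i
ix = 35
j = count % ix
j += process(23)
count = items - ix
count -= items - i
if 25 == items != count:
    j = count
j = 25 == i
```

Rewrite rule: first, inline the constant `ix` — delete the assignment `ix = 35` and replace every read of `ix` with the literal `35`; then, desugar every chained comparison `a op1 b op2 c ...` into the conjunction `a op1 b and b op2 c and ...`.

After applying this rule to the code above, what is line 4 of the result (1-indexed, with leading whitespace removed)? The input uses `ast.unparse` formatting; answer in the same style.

Transformed code:
count *= i
j = count % 35
j += process(23)
count = items - 35
count -= items - i
if 25 == items and items != count:
    j = count
j = 25 == i

count = items - 35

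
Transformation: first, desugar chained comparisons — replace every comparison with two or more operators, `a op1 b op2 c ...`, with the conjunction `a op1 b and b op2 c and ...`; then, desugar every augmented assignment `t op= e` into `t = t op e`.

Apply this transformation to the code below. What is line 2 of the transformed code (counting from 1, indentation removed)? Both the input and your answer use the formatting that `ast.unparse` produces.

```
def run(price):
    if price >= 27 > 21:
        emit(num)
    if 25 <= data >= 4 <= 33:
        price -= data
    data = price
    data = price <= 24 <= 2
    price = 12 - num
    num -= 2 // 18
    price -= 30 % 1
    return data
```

if price >= 27 and 27 > 21:

Transformed code:
def run(price):
    if price >= 27 and 27 > 21:
        emit(num)
    if 25 <= data and data >= 4 and (4 <= 33):
        price = price - data
    data = price
    data = price <= 24 and 24 <= 2
    price = 12 - num
    num = num - 2 // 18
    price = price - 30 % 1
    return data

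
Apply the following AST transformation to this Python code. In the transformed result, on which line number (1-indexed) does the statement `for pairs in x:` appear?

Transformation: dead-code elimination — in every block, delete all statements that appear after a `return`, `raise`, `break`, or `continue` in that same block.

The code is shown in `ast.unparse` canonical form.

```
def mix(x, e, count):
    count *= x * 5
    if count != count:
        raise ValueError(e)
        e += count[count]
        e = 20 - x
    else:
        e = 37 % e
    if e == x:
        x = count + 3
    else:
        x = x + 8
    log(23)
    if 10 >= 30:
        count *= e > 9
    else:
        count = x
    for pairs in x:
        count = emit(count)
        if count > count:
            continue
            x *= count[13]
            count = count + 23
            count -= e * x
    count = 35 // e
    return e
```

Transformed code:
def mix(x, e, count):
    count *= x * 5
    if count != count:
        raise ValueError(e)
    else:
        e = 37 % e
    if e == x:
        x = count + 3
    else:
        x = x + 8
    log(23)
    if 10 >= 30:
        count *= e > 9
    else:
        count = x
    for pairs in x:
        count = emit(count)
        if count > count:
            continue
    count = 35 // e
    return e

16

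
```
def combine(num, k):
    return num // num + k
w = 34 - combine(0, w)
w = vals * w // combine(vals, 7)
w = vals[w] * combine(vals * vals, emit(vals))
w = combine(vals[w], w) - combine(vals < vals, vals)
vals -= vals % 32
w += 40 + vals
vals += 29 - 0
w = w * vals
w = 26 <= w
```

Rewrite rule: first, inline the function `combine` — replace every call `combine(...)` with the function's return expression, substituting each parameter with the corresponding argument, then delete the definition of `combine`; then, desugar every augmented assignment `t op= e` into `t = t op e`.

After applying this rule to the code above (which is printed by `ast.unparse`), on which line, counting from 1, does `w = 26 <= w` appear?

Transformed code:
w = 34 - (0 // 0 + w)
w = vals * w // (vals // vals + 7)
w = vals[w] * (vals * vals // (vals * vals) + emit(vals))
w = vals[w] // vals[w] + w - ((vals < vals) // (vals < vals) + vals)
vals = vals - vals % 32
w = w + (40 + vals)
vals = vals + (29 - 0)
w = w * vals
w = 26 <= w

9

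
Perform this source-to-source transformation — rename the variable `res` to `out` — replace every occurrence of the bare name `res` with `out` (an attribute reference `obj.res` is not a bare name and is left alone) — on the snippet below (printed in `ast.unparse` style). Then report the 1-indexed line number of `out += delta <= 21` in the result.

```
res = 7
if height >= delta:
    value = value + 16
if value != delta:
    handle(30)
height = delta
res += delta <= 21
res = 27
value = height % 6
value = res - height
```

Transformed code:
out = 7
if height >= delta:
    value = value + 16
if value != delta:
    handle(30)
height = delta
out += delta <= 21
out = 27
value = height % 6
value = out - height

7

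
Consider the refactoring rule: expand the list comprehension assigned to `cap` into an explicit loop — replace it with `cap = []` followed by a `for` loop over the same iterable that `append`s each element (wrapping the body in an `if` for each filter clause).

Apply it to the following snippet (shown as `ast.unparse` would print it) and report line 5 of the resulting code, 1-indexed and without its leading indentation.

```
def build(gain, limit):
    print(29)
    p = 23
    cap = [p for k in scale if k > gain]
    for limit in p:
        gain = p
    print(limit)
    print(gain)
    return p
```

for k in scale:

Transformed code:
def build(gain, limit):
    print(29)
    p = 23
    cap = []
    for k in scale:
        if k > gain:
            cap.append(p)
    for limit in p:
        gain = p
    print(limit)
    print(gain)
    return p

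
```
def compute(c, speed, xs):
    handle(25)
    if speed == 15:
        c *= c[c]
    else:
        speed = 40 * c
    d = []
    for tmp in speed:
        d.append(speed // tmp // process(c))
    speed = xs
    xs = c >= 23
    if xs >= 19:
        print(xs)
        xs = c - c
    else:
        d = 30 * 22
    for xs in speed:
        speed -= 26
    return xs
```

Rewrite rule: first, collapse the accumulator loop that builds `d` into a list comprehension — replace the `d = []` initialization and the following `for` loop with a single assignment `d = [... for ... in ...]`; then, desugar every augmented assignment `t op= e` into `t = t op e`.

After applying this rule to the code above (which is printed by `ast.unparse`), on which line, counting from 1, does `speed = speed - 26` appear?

Transformed code:
def compute(c, speed, xs):
    handle(25)
    if speed == 15:
        c = c * c[c]
    else:
        speed = 40 * c
    d = [speed // tmp // process(c) for tmp in speed]
    speed = xs
    xs = c >= 23
    if xs >= 19:
        print(xs)
        xs = c - c
    else:
        d = 30 * 22
    for xs in speed:
        speed = speed - 26
    return xs

16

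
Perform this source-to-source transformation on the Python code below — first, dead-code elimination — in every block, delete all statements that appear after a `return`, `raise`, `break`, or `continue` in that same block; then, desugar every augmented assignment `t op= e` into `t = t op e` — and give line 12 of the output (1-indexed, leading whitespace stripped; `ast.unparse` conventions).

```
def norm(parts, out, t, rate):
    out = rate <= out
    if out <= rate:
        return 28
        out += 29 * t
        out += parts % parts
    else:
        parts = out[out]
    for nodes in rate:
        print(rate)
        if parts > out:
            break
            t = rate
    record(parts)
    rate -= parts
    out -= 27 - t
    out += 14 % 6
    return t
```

Transformed code:
def norm(parts, out, t, rate):
    out = rate <= out
    if out <= rate:
        return 28
    else:
        parts = out[out]
    for nodes in rate:
        print(rate)
        if parts > out:
            break
    record(parts)
    rate = rate - parts
    out = out - (27 - t)
    out = out + 14 % 6
    return t

rate = rate - parts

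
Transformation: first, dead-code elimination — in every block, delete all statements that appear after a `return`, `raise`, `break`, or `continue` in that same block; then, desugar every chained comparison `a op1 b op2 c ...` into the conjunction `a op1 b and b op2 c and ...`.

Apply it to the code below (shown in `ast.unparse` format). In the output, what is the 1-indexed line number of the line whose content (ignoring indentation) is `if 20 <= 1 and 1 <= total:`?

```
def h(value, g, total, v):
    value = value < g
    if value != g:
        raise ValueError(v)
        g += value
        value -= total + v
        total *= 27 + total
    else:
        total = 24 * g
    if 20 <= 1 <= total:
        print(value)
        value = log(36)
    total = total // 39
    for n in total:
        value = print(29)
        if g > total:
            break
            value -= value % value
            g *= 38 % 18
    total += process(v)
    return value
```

Transformed code:
def h(value, g, total, v):
    value = value < g
    if value != g:
        raise ValueError(v)
    else:
        total = 24 * g
    if 20 <= 1 and 1 <= total:
        print(value)
        value = log(36)
    total = total // 39
    for n in total:
        value = print(29)
        if g > total:
            break
    total += process(v)
    return value

7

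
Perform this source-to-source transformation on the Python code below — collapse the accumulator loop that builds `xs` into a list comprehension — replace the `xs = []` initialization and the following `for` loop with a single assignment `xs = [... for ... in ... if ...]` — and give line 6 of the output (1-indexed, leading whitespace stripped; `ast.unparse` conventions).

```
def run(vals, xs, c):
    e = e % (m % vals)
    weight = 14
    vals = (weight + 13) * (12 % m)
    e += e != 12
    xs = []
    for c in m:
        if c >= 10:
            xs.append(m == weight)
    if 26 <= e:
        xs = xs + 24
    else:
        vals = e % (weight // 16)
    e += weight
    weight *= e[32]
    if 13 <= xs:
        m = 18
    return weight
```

Transformed code:
def run(vals, xs, c):
    e = e % (m % vals)
    weight = 14
    vals = (weight + 13) * (12 % m)
    e += e != 12
    xs = [m == weight for c in m if c >= 10]
    if 26 <= e:
        xs = xs + 24
    else:
        vals = e % (weight // 16)
    e += weight
    weight *= e[32]
    if 13 <= xs:
        m = 18
    return weight

xs = [m == weight for c in m if c >= 10]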